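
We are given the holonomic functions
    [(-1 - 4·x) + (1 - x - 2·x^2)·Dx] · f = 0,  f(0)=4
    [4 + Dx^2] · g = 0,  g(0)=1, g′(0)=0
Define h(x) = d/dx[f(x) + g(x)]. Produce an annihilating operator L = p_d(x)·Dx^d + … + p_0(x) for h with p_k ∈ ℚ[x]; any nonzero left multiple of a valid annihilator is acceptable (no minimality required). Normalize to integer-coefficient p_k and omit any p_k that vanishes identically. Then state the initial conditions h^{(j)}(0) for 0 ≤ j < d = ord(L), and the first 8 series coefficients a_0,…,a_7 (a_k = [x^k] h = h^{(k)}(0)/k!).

L = (576 + 2400·x + 5616·x^2 + 3360·x^3 + 3840·x^4 + 1152·x^5 + 768·x^6) + (-68 - 236·x + 240·x^2 + 488·x^3 + 560·x^4 + 672·x^5 + 448·x^6 + 256·x^7)·Dx + (144 + 600·x + 1404·x^2 + 840·x^3 + 960·x^4 + 288·x^5 + 192·x^6)·Dx^2 + (-17 - 59·x + 60·x^2 + 122·x^3 + 140·x^4 + 168·x^5 + 112·x^6 + 64·x^7)·Dx^3  (order 3).
h: a_k = 4, 20, 60, 536/3, 420, 15472/15, 2380, 1723696/315, …
ICs: h(0) = 4, h′(0) = 20, h′′(0) = 120.

f: a_k = 4, 4, 12, 20, 44, 84, 172, 340, …
g: a_k = 1, 0, -2, 0, 2/3, 0, -4/45, 0, …
Weyl lclm of L_f,L_g ⇒ L₀ (ord ≤ 3).
Derive L from L₀ (diff closure).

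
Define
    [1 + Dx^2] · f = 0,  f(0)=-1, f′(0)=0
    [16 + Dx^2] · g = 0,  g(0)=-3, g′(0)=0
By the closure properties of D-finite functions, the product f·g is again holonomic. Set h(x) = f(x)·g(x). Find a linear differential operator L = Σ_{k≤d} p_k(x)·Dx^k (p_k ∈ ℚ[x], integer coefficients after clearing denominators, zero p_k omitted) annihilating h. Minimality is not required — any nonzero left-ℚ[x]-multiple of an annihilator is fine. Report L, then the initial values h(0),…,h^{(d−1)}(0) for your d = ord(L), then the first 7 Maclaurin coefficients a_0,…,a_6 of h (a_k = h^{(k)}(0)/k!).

L = 225 + 34·Dx^2 + Dx^4  (order 4).
h: a_k = 3, 0, -51/2, 0, 353/8, 0, -8177/240, …
ICs: h(0) = 3, h′(0) = 0, h′′(0) = -51, h′′′(0) = 0.

f: a_k = -1, 0, 1/2, 0, -1/24, 0, 1/720, …
g: a_k = -3, 0, 24, 0, -32, 0, 256/15, …
Product ⇒ symmetric product L₀, ord ≤ 4.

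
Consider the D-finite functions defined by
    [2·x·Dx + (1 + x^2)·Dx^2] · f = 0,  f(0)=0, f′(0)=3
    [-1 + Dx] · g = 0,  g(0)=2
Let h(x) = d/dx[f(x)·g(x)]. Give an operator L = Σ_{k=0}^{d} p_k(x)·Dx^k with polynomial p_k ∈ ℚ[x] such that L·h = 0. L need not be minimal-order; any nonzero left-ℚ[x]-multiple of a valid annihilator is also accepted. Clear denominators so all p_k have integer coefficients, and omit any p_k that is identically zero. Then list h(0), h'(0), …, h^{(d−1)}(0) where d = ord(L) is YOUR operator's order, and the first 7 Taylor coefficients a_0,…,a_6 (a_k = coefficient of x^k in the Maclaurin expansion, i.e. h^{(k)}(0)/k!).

L = (1 + 5·x - 3·x^2 + x^3) + (-6·x + 4·x^2 - 2·x^3)·Dx + (-1 + x - x^2 + x^3)·Dx^2  (order 2).
h: a_k = 6, 12, 3, -4, 9/4, 11/2, -93/40, …
ICs: h(0) = 6, h′(0) = 12.

f: a_k = 0, 3, 0, -1, 0, 3/5, 0, …
g: a_k = 2, 2, 1, 1/3, 1/12, 1/60, 1/360, …
Product ⇒ symmetric product L₀, ord ≤ 2.
Differentiate: ansatz ord ≤ ord L₀ ⇒ L.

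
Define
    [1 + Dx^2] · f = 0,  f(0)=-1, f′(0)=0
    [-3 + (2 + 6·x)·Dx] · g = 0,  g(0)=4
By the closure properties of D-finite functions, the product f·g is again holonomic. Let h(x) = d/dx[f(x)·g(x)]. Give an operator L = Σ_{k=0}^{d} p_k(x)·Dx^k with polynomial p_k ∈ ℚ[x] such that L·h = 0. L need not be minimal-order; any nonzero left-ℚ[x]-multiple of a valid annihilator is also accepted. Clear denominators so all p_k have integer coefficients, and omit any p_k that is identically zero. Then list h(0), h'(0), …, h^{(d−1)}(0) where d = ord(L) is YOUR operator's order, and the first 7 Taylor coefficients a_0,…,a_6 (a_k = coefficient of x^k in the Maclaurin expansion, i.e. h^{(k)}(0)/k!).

f: a_k = -1, 0, 1/2, 0, -1/24, 0, 1/720, …
g: a_k = 4, 6, -9/2, 27/4, -405/32, 1701/64, -15309/256, …
L₀ := L_f ⊗_s L_g (sym. prod.), ord ≤ 2.
h=h₀': d/dx-closure on L₀ ⇒ L.
L = (133 + 2352·x + 4104·x^2 + 1728·x^3 + 1296·x^4) + (276 + 540·x - 1296·x^2 - 1296·x^3)·Dx + (124 + 840·x + 1836·x^2 + 1728·x^3 + 1296·x^4)·Dx^2  (order 2).
h: a_k = -6, 13, -45/4, 983/24, -7505/64, 618229/1920, -6878207/7680, …
ICs: h(0) = -6, h′(0) = 13.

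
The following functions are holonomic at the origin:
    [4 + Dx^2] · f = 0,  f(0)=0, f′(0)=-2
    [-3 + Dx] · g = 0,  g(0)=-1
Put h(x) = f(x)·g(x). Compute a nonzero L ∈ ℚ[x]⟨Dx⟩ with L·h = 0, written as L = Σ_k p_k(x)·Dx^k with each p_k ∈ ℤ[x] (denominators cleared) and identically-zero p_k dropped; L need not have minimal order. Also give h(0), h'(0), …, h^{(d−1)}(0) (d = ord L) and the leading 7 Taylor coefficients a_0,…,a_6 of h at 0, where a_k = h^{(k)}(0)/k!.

L = 13 - 6·Dx + Dx^2  (order 2).
h: a_k = 0, 2, 6, 23/3, 5, 61/60, -23/20, …
ICs: h(0) = 0, h′(0) = 2.

f: a_k = 0, -2, 0, 4/3, 0, -4/15, 0, …
g: a_k = -1, -3, -9/2, -9/2, -27/8, -81/40, -81/80, …
h₀=f·g: eliminate ⇒ L₀, order ≤ 2·1.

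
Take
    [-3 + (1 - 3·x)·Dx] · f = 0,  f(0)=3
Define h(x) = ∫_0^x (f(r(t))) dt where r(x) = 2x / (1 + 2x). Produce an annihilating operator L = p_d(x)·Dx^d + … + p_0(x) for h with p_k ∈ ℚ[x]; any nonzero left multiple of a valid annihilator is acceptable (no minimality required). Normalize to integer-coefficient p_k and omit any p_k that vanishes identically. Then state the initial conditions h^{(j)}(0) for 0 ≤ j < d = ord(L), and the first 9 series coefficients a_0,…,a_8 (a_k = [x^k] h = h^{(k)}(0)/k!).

L = 6·Dx + (-1 + 2·x + 8·x^2)·Dx^2  (order 2).
h: a_k = 0, 3, 9, 24, 72, 1152/5, 768, 18432/7, 9216, …
ICs: h(0) = 0, h′(0) = 3.

f: a_k = 3, 9, 27, 81, 243, 729, 2187, 6561, 19683, …
L₀ from L_f via x↦r, Dx↦r'^{-1}Dx.
h=∫₀ˣh₀: take L = L₀·Dx.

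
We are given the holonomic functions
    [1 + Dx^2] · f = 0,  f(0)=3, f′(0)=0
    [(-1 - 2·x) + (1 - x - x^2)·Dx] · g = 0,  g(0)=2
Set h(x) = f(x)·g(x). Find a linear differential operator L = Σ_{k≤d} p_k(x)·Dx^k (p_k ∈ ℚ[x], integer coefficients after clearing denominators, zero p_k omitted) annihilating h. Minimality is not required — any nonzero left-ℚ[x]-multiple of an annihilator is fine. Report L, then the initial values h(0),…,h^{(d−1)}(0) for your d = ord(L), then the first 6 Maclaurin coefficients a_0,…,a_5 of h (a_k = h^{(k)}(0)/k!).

L = (1 + x + x^2) + (2 + 4·x)·Dx + (-1 + x + x^2)·Dx^2  (order 2).
h: a_k = 6, 6, 9, 15, 97/4, 157/4, …
ICs: h(0) = 6, h′(0) = 6.

f: a_k = 3, 0, -3/2, 0, 1/8, 0, …
g: a_k = 2, 2, 4, 6, 10, 16, …
f·g: L₀ = L_f ⊗_s L_g, ord ≤ 2·1.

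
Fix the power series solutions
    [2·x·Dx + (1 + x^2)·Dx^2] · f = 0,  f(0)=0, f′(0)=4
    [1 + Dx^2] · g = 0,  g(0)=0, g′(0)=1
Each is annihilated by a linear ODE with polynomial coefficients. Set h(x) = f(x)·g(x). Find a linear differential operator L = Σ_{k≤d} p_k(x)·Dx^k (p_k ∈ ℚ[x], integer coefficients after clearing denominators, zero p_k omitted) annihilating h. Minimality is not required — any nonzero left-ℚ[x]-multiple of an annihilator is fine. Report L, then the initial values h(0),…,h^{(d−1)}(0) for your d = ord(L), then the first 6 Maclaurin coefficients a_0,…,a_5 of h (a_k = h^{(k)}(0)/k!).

f: a_k = 0, 4, 0, -4/3, 0, 4/5, …
g: a_k = 0, 1, 0, -1/6, 0, 1/120, …
Product ⇒ symmetric product L₀, ord ≤ 4.
L = (10 + 26·x^2 + 11·x^4 + 4·x^6 + x^8) + (12·x + 20·x^3 + 12·x^5 + 4·x^7)·Dx + (12 + 32·x^2 + 18·x^4 + 8·x^6 + 2·x^8)·Dx^2 + (12·x + 20·x^3 + 12·x^5 + 4·x^7)·Dx^3 + (2 + 6·x^2 + 7·x^4 + 4·x^6 + x^8)·Dx^4  (order 4).
h: a_k = 0, 0, 4, 0, -2, 0, …
ICs: h(0) = 0, h′(0) = 0, h′′(0) = 8, h′′′(0) = 0.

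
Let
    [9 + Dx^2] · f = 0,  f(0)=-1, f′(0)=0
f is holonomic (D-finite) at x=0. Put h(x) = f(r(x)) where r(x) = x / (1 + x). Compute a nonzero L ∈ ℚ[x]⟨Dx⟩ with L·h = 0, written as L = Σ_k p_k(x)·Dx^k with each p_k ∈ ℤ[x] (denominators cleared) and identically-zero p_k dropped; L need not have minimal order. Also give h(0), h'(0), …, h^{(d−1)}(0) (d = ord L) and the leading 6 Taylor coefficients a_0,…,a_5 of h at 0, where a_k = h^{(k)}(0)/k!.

f: a_k = -1, 0, 9/2, 0, -27/8, 0, …
Substitute x→r, Dx→(1/r')Dx; clear ⇒ L₀.
L = 9 + (2 + 6·x + 6·x^2 + 2·x^3)·Dx + (1 + 4·x + 6·x^2 + 4·x^3 + x^4)·Dx^2  (order 2).
h: a_k = -1, 0, 9/2, -9, 81/8, -9/2, …
ICs: h(0) = -1, h′(0) = 0.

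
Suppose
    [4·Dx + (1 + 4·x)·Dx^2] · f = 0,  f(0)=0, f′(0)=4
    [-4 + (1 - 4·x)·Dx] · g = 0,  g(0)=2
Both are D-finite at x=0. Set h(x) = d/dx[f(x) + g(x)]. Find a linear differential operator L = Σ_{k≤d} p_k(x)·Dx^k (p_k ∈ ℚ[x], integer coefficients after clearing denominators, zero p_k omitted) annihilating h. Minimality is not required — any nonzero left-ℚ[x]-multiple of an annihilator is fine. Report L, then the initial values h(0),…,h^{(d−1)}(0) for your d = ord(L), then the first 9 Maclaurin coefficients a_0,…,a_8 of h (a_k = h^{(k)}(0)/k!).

f: a_k = 0, 4, -8, 64/3, -64, 1024/5, -2048/3, 16384/7, -8192, …
g: a_k = 2, 8, 32, 128, 512, 2048, 8192, 32768, 131072, …
Sum ⇒ L₀ = lclm(L_f,L_g) in ℚ(x)⟨Dx⟩.
Differentiate: ansatz ord ≤ ord L₀ ⇒ L.
L = (-160 - 128·x) + (-16 - 256·x - 256·x^2)·Dx + (3 + 4·x - 48·x^2 - 64·x^3)·Dx^2  (order 2).
h: a_k = 12, 48, 448, 1792, 11264, 45056, 245760, 983040, 4980736, …
ICs: h(0) = 12, h′(0) = 48.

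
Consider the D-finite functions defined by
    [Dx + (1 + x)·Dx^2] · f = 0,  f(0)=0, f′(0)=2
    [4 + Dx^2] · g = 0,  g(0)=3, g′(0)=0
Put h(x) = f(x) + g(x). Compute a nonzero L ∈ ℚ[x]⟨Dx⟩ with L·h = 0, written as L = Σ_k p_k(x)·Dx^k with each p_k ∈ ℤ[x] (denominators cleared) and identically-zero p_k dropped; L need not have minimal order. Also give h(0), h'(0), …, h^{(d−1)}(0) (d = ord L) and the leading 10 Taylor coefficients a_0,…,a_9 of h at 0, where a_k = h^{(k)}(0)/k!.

f: a_k = 0, 2, -1, 2/3, -1/2, 2/5, -1/3, 2/7, -1/4, 2/9, …
g: a_k = 3, 0, -6, 0, 2, 0, -4/15, 0, 2/105, 0, …
h₀=f+g: left-lcm gives L₀, ord ≤ 4.
L = (20 + 16·x + 8·x^2)·Dx + (12 + 28·x + 24·x^2 + 8·x^3)·Dx^2 + (5 + 4·x + 2·x^2)·Dx^3 + (3 + 7·x + 6·x^2 + 2·x^3)·Dx^4  (order 4).
h: a_k = 3, 2, -7, 2/3, 3/2, 2/5, -3/5, 2/7, -97/420, 2/9, …
ICs: h(0) = 3, h′(0) = 2, h′′(0) = -14, h′′′(0) = 4.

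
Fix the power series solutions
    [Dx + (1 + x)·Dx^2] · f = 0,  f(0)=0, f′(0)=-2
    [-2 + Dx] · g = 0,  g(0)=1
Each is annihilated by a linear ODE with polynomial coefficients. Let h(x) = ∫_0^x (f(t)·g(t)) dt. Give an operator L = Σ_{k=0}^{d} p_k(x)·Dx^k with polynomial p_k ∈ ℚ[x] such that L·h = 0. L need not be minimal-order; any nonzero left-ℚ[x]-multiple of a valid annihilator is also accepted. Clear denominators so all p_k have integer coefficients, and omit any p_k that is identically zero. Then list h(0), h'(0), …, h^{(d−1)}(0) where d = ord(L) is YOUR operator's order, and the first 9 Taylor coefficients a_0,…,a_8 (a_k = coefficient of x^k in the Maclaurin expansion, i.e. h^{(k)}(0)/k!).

f: a_k = 0, -2, 1, -2/3, 1/2, -2/5, 1/3, -2/7, 1/4, …
g: a_k = 1, 2, 2, 4/3, 2/3, 4/15, 4/45, 8/315, 2/315, …
Sym-product of L_f,L_g gives L₀ (≤ ord 2).
h=∫₀ˣh₀: take L = L₀·Dx.
L = (2 + 4·x)·Dx + (-3 - 4·x)·Dx^2 + (1 + x)·Dx^3  (order 3).
h: a_k = 0, 0, -1, -1, -2/3, -3/10, -11/90, -2/63, -17/1260, …
ICs: h(0) = 0, h′(0) = 0, h′′(0) = -2.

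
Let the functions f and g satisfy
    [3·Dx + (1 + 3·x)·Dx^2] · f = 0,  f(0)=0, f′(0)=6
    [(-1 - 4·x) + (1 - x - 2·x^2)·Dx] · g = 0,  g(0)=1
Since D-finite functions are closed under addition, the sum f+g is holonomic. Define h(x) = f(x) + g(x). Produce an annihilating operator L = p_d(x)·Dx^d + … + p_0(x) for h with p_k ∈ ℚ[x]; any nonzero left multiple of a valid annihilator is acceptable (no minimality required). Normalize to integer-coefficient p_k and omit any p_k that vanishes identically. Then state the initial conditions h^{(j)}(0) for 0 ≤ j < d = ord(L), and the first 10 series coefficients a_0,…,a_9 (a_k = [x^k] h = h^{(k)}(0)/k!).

f: a_k = 0, 6, -9, 18, -81/2, 486/5, -243, 4374/7, -6561/4, 4374, …
g: a_k = 1, 1, 3, 5, 11, 21, 43, 85, 171, 341, …
Sum ⇒ L₀ = lclm(L_f,L_g) in ℚ(x)⟨Dx⟩.
L = (-66 - 270·x - 576·x^2 - 336·x^3 - 288·x^4)·Dx + (-4 - 96·x - 492·x^2 - 832·x^3 - 696·x^4 - 480·x^5)·Dx^2 + (3 + 19·x + 25·x^2 - 39·x^3 - 116·x^4 - 164·x^5 - 96·x^6)·Dx^3  (order 3).
h: a_k = 1, 7, -6, 23, -59/2, 591/5, -200, 4969/7, -5877/4, 4715, …
ICs: h(0) = 1, h′(0) = 7, h′′(0) = -12.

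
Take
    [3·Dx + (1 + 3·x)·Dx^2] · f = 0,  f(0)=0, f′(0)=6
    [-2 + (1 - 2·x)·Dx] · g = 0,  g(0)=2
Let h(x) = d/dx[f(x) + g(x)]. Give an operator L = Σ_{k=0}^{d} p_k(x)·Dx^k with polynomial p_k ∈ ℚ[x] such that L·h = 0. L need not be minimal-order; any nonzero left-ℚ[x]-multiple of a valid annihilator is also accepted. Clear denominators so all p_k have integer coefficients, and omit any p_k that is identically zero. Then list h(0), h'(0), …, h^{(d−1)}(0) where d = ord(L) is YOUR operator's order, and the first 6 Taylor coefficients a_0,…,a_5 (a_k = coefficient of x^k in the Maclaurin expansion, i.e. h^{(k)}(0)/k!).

f: a_k = 0, 6, -9, 18, -81/2, 486/5, …
g: a_k = 2, 4, 8, 16, 32, 64, …
L₀ := lclm(L_f,L_g); ord L₀ ≤ 2+1.
h=h₀': d/dx-closure on L₀ ⇒ L.
L = (-144 - 72·x) + (-6 - 216·x - 144·x^2)·Dx + (7 + 13·x - 36·x^2 - 36·x^3)·Dx^2  (order 2).
h: a_k = 10, -2, 102, -34, 806, -690, …
ICs: h(0) = 10, h′(0) = -2.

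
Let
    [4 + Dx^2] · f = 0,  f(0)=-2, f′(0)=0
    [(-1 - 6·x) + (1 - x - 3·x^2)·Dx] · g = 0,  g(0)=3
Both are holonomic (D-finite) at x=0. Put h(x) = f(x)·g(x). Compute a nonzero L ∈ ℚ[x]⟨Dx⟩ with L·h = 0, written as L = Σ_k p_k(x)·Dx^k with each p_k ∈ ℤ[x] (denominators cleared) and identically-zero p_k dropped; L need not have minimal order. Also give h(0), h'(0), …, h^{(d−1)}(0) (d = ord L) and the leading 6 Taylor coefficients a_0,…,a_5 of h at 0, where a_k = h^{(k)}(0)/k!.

L = (2 + 4·x + 12·x^2) + (2 + 12·x)·Dx + (-1 + x + 3·x^2)·Dx^2  (order 2).
h: a_k = -6, -6, -12, -30, -70, -160, …
ICs: h(0) = -6, h′(0) = -6.

f: a_k = -2, 0, 4, 0, -4/3, 0, …
g: a_k = 3, 3, 12, 21, 57, 120, …
f·g: L₀ = L_f ⊗_s L_g, ord ≤ 2·1.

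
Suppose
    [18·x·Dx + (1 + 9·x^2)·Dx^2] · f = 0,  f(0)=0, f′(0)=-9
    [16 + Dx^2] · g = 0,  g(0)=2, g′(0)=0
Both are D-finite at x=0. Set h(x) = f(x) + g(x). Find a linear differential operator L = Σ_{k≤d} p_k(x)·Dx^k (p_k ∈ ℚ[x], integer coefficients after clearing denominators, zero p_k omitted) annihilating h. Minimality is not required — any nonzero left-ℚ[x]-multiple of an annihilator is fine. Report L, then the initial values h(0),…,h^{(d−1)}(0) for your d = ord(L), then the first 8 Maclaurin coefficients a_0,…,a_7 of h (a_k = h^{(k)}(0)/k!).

f: a_k = 0, -9, 0, 27, 0, -729/5, 0, 6561/7, …
g: a_k = 2, 0, -16, 0, 64/3, 0, -512/45, 0, …
f+g: L₀ = lclm(L_f,L_g), ord ≤ 2+2.
L = (-13248·x + 181440·x^3 + 186624·x^5)·Dx + (-16 + 6048·x^2 + 66096·x^4 + 93312·x^6)·Dx^2 + (-828·x + 11340·x^3 + 11664·x^5)·Dx^3 + (-1 + 378·x^2 + 4131·x^4 + 5832·x^6)·Dx^4  (order 4).
h: a_k = 2, -9, -16, 27, 64/3, -729/5, -512/45, 6561/7, …
ICs: h(0) = 2, h′(0) = -9, h′′(0) = -32, h′′′(0) = 162.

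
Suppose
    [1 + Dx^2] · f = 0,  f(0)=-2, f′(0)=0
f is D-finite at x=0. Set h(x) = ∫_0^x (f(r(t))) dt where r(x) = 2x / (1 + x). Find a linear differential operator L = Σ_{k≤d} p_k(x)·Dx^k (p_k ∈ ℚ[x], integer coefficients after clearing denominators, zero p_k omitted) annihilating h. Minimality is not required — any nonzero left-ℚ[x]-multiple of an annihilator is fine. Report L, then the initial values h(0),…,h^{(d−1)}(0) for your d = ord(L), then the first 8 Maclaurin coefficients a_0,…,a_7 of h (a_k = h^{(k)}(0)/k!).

L = 4·Dx + (2 + 6·x + 6·x^2 + 2·x^3)·Dx^2 + (1 + 4·x + 6·x^2 + 4·x^3 + x^4)·Dx^3  (order 3).
h: a_k = 0, -2, 0, 4/3, -2, 32/15, -16/9, 44/45, …
ICs: h(0) = 0, h′(0) = -2, h′′(0) = 0.

f: a_k = -2, 0, 1, 0, -1/12, 0, 1/360, 0, …
Substitute x→r, Dx→(1/r')Dx; clear ⇒ L₀.
∫: right-multiply L₀ by Dx.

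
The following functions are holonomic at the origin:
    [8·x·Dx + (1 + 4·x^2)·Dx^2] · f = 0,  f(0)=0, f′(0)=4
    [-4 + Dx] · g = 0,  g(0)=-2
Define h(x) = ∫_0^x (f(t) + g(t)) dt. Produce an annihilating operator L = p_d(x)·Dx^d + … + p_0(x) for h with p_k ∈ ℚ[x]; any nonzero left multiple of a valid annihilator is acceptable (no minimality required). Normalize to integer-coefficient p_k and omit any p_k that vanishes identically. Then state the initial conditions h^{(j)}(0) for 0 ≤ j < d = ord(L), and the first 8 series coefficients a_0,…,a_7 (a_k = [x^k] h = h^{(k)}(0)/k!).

L = (8 - 32·x - 96·x^2 - 128·x^3)·Dx^2 + (-6 - 8·x^2 - 64·x^4)·Dx^3 + (1 + 2·x + 8·x^2 + 8·x^3 + 16·x^4)·Dx^4  (order 4).
h: a_k = 0, -2, -2, -16/3, -20/3, -64/15, -32/45, -512/315, …
ICs: h(0) = 0, h′(0) = -2, h′′(0) = -4, h′′′(0) = -32.

f: a_k = 0, 4, 0, -16/3, 0, 64/5, 0, -256/7, …
g: a_k = -2, -8, -16, -64/3, -64/3, -256/15, -512/45, -2048/315, …
f+g: L₀ = lclm(L_f,L_g), ord ≤ 2+1.
∫: right-multiply L₀ by Dx.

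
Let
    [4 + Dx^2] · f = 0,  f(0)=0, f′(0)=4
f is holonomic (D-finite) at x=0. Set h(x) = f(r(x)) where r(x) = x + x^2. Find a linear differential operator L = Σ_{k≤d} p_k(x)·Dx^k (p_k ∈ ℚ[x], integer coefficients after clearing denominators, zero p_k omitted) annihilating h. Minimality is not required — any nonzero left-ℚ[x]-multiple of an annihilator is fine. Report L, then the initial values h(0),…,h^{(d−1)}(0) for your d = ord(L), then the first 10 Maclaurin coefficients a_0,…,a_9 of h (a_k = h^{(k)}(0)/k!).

f: a_k = 0, 4, 0, -8/3, 0, 8/15, 0, -16/315, 0, 8/2835, …
Substitute x→r, Dx→(1/r')Dx; clear ⇒ L₀.
L = (4 + 24·x + 48·x^2 + 32·x^3) - 2·Dx + (1 + 2·x)·Dx^2  (order 2).
h: a_k = 0, 4, 4, -8/3, -8, -112/15, 0, 1664/315, 224/45, 4544/2835, …
ICs: h(0) = 0, h′(0) = 4.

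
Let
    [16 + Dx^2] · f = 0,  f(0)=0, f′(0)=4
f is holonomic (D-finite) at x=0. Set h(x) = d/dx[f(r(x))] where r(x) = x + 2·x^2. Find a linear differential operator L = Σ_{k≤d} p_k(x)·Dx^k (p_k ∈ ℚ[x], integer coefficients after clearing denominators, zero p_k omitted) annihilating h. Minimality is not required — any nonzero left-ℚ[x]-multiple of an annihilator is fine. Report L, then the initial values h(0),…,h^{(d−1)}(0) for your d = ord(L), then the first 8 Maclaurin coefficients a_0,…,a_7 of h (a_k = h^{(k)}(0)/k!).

L = (64 + 256·x + 1536·x^2 + 4096·x^3 + 4096·x^4) + (-12 - 48·x)·Dx + (1 + 8·x + 16·x^2)·Dx^2  (order 2).
h: a_k = 4, 16, -32, -256, -1792/3, 0, 106496/45, 229376/45, …
ICs: h(0) = 4, h′(0) = 16.

f: a_k = 0, 4, 0, -32/3, 0, 128/15, 0, -1024/315, …
f∘r: x↦r, Dx↦Dx/r' in L_f ⇒ L₀.
Derive L from L₀ (diff closure).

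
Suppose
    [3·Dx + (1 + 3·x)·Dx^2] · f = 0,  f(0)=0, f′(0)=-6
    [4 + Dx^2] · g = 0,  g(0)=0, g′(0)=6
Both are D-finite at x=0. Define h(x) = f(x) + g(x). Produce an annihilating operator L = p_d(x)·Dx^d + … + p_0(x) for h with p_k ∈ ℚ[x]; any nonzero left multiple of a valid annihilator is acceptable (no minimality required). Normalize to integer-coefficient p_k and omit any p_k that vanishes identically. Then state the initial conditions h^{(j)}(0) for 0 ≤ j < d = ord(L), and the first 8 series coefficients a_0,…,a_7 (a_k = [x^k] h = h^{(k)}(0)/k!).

L = (348 + 144·x + 216·x^2)·Dx + (44 + 180·x + 216·x^2 + 216·x^3)·Dx^2 + (87 + 36·x + 54·x^2)·Dx^3 + (11 + 45·x + 54·x^2 + 54·x^3)·Dx^4  (order 4).
h: a_k = 0, 0, 9, -22, 81/2, -482/5, 243, -9374/15, …
ICs: h(0) = 0, h′(0) = 0, h′′(0) = 18, h′′′(0) = -132.

f: a_k = 0, -6, 9, -18, 81/2, -486/5, 243, -4374/7, …
g: a_k = 0, 6, 0, -4, 0, 4/5, 0, -8/105, …
L₀ := lclm(L_f,L_g); ord L₀ ≤ 2+2.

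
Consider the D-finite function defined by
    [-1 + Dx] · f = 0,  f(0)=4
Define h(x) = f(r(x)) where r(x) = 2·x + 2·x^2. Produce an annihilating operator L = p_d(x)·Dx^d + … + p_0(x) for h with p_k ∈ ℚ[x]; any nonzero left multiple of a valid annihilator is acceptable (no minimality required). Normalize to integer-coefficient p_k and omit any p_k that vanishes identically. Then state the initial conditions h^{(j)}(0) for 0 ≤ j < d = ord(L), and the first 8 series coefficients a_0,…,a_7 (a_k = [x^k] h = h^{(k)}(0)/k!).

L = (-2 - 4·x) + Dx  (order 1).
h: a_k = 4, 8, 16, 64/3, 80/3, 416/15, 1216/45, 7424/315, …
ICs: h(0) = 4.

f: a_k = 4, 4, 2, 2/3, 1/6, 1/30, 1/180, 1/1260, …
Substitute x→r, Dx→(1/r')Dx; clear ⇒ L₀.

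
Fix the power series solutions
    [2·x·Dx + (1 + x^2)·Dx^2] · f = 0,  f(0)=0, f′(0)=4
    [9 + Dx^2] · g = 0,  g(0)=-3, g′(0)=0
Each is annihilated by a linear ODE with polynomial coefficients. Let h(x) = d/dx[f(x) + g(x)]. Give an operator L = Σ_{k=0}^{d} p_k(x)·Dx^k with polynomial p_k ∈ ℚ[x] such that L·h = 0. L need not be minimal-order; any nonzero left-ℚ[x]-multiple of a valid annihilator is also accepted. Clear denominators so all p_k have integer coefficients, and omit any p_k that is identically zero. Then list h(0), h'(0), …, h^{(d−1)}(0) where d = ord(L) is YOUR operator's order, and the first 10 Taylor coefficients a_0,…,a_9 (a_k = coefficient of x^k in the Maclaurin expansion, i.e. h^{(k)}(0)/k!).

L = (-54·x + 540·x^3 + 162·x^5) + (63 + 279·x^2 + 297·x^4 + 81·x^6)·Dx + (-6·x + 60·x^3 + 18·x^5)·Dx^2 + (7 + 31·x^2 + 33·x^4 + 9·x^6)·Dx^3  (order 3).
h: a_k = 4, 27, -4, -81/2, 4, 729/40, -4, -2187/560, 4, 2187/4480, …
ICs: h(0) = 4, h′(0) = 27, h′′(0) = -8.

f: a_k = 0, 4, 0, -4/3, 0, 4/5, 0, -4/7, 0, 4/9, …
g: a_k = -3, 0, 27/2, 0, -81/8, 0, 243/80, 0, -2187/4480, 0, …
L₀ := lclm(L_f,L_g); ord L₀ ≤ 2+2.
Differentiate: ansatz ord ≤ ord L₀ ⇒ L.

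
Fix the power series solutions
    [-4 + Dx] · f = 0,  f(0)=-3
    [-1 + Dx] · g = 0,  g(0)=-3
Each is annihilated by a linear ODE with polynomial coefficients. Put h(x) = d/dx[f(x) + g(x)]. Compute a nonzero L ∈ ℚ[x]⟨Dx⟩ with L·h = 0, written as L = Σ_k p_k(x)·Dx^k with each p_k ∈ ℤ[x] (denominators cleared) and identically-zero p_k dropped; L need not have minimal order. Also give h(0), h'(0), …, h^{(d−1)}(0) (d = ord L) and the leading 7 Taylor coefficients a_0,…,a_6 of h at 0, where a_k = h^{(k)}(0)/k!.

L = 4 - 5·Dx + Dx^2  (order 2).
h: a_k = -15, -51, -195/2, -257/2, -1025/8, -4097/40, -3277/48, …
ICs: h(0) = -15, h′(0) = -51.

f: a_k = -3, -12, -24, -32, -32, -128/5, -256/15, …
g: a_k = -3, -3, -3/2, -1/2, -1/8, -1/40, -1/240, …
Sum ⇒ L₀ = lclm(L_f,L_g) in ℚ(x)⟨Dx⟩.
h₀' ⇒ L via d/dx closure of L₀.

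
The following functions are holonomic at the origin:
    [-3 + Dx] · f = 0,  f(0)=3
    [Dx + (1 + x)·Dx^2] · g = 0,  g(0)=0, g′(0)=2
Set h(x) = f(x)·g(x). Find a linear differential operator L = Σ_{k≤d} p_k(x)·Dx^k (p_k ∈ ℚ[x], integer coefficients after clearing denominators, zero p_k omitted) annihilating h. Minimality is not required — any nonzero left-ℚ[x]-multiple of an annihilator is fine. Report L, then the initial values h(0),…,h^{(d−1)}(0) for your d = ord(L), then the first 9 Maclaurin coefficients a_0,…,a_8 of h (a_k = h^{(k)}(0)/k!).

L = (6 + 9·x) + (-5 - 6·x)·Dx + (1 + x)·Dx^2  (order 2).
h: a_k = 0, 6, 15, 20, 18, 249/20, 55/8, 114/35, 51/40, …
ICs: h(0) = 0, h′(0) = 6.

f: a_k = 3, 9, 27/2, 27/2, 81/8, 243/40, 243/80, 729/560, 2187/4480, …
g: a_k = 0, 2, -1, 2/3, -1/2, 2/5, -1/3, 2/7, -1/4, …
f·g: L₀ = L_f ⊗_s L_g, ord ≤ 1·2.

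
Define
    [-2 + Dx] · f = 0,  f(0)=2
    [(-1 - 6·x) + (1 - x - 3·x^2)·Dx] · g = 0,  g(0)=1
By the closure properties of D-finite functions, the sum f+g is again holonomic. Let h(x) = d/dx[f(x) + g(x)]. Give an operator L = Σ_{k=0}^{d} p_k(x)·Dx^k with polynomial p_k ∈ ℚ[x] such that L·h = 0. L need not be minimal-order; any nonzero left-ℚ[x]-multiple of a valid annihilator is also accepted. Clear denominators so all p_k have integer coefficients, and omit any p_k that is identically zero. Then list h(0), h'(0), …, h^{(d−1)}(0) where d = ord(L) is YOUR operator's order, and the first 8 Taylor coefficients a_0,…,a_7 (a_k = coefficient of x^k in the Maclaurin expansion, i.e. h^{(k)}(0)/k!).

f: a_k = 2, 4, 4, 8/3, 4/3, 8/15, 8/45, 16/315, …
g: a_k = 1, 1, 4, 7, 19, 40, 97, 217, …
h₀=f+g: left-lcm gives L₀, ord ≤ 2.
Derive L from L₀ (diff closure).
L = (26 + 268·x + 300·x^2 + 864·x^3 + 324·x^4) + (-19 - 136·x - 196·x^2 - 372·x^3 + 90·x^4 + 108·x^5)·Dx + (3 + x + 23·x^2 - 30·x^3 - 126·x^4 - 54·x^5)·Dx^2  (order 2).
h: a_k = 5, 16, 29, 244/3, 608/3, 8746/15, 68371/45, 1280192/315, …
ICs: h(0) = 5, h′(0) = 16.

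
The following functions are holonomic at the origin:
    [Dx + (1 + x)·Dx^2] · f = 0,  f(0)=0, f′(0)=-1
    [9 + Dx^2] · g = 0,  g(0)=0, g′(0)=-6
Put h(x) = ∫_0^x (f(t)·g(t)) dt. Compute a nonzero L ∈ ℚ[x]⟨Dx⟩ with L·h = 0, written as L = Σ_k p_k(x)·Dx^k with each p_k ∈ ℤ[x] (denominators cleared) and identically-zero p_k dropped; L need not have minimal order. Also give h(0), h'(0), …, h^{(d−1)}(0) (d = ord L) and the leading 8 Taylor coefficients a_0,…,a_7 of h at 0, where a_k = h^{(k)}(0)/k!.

f: a_k = 0, -1, 1/2, -1/3, 1/4, -1/5, 1/6, -1/7, …
g: a_k = 0, -6, 0, 9, 0, -81/20, 0, 243/280, …
Product ⇒ symmetric product L₀, ord ≤ 4.
h=∫₀ˣh₀: take L = L₀·Dx.
L = (2493 + 10854·x + 17091·x^2 + 11664·x^3 + 2916·x^4)·Dx + (612 + 1908·x + 1944·x^2 + 648·x^3)·Dx^2 + (592 + 2484·x + 3834·x^2 + 2592·x^3 + 648·x^4)·Dx^3 + (68 + 212·x + 216·x^2 + 72·x^3)·Dx^4 + (35 + 142·x + 215·x^2 + 144·x^3 + 36·x^4)·Dx^5  (order 5).
h: a_k = 0, 0, 0, 2, -3/4, -7/5, 1/2, 9/28, …
ICs: h(0) = 0, h′(0) = 0, h′′(0) = 0, h′′′(0) = 12, h′′′′(0) = -18.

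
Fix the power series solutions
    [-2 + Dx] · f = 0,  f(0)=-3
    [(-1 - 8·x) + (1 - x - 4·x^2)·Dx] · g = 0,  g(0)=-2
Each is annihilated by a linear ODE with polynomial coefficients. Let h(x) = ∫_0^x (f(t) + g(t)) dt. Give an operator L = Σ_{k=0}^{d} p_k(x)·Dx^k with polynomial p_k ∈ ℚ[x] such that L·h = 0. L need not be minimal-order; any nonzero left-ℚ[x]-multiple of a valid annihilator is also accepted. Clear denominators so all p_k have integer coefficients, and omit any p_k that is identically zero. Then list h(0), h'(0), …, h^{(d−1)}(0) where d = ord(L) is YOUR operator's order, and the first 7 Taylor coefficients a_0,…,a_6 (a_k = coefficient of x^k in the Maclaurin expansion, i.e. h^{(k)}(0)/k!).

L = (16 + 20·x + 240·x^2 + 128·x^3)·Dx + (-6 - 32·x - 124·x^2 + 32·x^3 + 64·x^4)·Dx^2 + (-1 + 11·x + 2·x^2 - 48·x^3 - 32·x^4)·Dx^3  (order 3).
h: a_k = 0, -5, -4, -16/3, -11/2, -12, -109/5, …
ICs: h(0) = 0, h′(0) = -5, h′′(0) = -8.

f: a_k = -3, -6, -6, -4, -2, -4/5, -4/15, …
g: a_k = -2, -2, -10, -18, -58, -130, -362, …
Sum ⇒ L₀ = lclm(L_f,L_g) in ℚ(x)⟨Dx⟩.
h=∫h₀ ⇒ L = L₀·Dx.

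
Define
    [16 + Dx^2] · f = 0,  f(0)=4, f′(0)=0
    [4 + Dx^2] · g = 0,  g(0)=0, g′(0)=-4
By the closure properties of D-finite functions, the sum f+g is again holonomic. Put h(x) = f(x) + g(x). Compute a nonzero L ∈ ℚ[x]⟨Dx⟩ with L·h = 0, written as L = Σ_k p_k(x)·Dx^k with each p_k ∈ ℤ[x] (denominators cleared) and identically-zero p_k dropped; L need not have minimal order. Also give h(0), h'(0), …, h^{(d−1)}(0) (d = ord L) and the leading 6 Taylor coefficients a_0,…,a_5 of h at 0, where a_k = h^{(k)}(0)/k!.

f: a_k = 4, 0, -32, 0, 128/3, 0, …
g: a_k = 0, -4, 0, 8/3, 0, -8/15, …
Weyl lclm of L_f,L_g ⇒ L₀ (ord ≤ 4).
L = 64 + 20·Dx^2 + Dx^4  (order 4).
h: a_k = 4, -4, -32, 8/3, 128/3, -8/15, …
ICs: h(0) = 4, h′(0) = -4, h′′(0) = -64, h′′′(0) = 16.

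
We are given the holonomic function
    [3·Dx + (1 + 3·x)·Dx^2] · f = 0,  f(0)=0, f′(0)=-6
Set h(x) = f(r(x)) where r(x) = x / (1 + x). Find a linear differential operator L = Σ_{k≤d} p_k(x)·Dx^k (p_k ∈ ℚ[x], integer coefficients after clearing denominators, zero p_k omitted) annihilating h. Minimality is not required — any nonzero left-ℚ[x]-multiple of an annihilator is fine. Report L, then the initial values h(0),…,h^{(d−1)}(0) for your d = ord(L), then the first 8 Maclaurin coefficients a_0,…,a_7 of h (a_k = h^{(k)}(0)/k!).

L = (5 + 8·x)·Dx + (1 + 5·x + 4·x^2)·Dx^2  (order 2).
h: a_k = 0, -6, 15, -42, 255/2, -2046/5, 1365, -32766/7, …
ICs: h(0) = 0, h′(0) = -6.

f: a_k = 0, -6, 9, -18, 81/2, -486/5, 243, -4374/7, …
Change of var in L_f (x↦r) gives L₀.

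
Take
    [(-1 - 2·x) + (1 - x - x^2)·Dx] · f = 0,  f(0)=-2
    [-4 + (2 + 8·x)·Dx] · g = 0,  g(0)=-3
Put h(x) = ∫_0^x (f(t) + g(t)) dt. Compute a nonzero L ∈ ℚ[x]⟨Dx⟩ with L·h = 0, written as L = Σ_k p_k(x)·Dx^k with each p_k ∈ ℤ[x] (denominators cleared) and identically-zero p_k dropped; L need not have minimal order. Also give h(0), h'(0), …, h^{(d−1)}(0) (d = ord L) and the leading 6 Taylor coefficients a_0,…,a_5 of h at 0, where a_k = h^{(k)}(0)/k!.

L = (-12 - 48·x - 48·x^2 - 40·x^3)·Dx + (8 + 30·x + 114·x^2 + 152·x^3 + 100·x^4)·Dx^2 + (1 - 5·x - 39·x^2 + 6·x^3 + 82·x^4 + 40·x^5)·Dx^3  (order 3).
h: a_k = 0, -5, -4, 2/3, -9/2, 4, …
ICs: h(0) = 0, h′(0) = -5, h′′(0) = -8.

f: a_k = -2, -2, -4, -6, -10, -16, …
g: a_k = -3, -6, 6, -12, 30, -84, …
h₀=f+g: left-lcm gives L₀, ord ≤ 2.
Integrate: L := L₀·Dx.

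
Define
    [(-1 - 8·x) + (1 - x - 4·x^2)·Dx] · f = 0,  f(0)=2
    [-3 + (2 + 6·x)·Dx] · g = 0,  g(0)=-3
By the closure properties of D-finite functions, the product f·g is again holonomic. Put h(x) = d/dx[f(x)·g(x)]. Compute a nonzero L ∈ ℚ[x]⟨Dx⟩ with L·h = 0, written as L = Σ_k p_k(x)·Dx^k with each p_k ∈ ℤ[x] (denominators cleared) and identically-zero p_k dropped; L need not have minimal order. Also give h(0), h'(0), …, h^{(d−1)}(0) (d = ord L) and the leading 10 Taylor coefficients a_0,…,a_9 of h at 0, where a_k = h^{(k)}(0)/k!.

f: a_k = 2, 2, 10, 18, 58, 130, 362, 882, 2330, 5858, …
g: a_k = -3, -9/2, 27/8, -81/16, 1215/128, -5103/256, 45927/1024, -216513/2048, 8444007/32768, -42220035/65536, …
Product ⇒ symmetric product L₀, ord ≤ 1.
h₀' ⇒ L via d/dx closure of L₀.
L = (43 + 474·x + 1491·x^2 + 2280·x^3 + 2160·x^4) + (-10 - 58·x - 78·x^2 + 242·x^3 + 960·x^4 + 864·x^5)·Dx  (order 1).
h: a_k = -15, -129/2, -2457/8, -13593/16, -423525/128, -2183607/256, -30679677/1024, -154848201/2048, -8216246205/32768, -40880815275/65536, …
ICs: h(0) = -15.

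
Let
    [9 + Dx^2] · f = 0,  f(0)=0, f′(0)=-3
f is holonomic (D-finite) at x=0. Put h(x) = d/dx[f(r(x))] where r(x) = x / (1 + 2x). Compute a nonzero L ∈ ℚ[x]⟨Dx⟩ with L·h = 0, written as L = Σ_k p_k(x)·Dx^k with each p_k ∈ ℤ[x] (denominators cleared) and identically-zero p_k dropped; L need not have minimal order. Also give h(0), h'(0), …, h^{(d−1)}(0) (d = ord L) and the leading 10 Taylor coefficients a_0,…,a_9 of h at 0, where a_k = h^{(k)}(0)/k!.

L = (33 + 96·x + 96·x^2) + (12 + 72·x + 144·x^2 + 96·x^3)·Dx + (1 + 8·x + 24·x^2 + 32·x^3 + 16·x^4)·Dx^2  (order 2).
h: a_k = -3, 12, -45/2, -12, 2319/8, -2925/2, 429483/80, -83163/5, 40937265/896, -25369845/224, …
ICs: h(0) = -3, h′(0) = 12.

f: a_k = 0, -3, 0, 9/2, 0, -81/40, 0, 243/560, 0, -243/4480, …
L₀ from L_f via x↦r, Dx↦r'^{-1}Dx.
h₀' ⇒ L via d/dx closure of L₀.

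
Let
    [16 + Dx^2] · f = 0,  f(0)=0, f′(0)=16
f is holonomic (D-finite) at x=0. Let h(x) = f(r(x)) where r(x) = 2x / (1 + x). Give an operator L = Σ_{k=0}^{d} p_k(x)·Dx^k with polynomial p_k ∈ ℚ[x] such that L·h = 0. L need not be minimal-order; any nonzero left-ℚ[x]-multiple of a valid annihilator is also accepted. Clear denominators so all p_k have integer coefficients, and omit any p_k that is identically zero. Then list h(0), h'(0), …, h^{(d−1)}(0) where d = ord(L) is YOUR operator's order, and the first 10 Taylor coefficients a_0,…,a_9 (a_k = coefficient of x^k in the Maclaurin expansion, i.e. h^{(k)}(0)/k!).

L = 64 + (2 + 6·x + 6·x^2 + 2·x^3)·Dx + (1 + 4·x + 6·x^2 + 4·x^3 + x^4)·Dx^2  (order 2).
h: a_k = 0, 32, -32, -928/3, 992, -13856/15, -2080, 3033952/315, -874912/45, 61829728/2835, …
ICs: h(0) = 0, h′(0) = 32.

f: a_k = 0, 16, 0, -128/3, 0, 512/15, 0, -4096/315, 0, 8192/2835, …
f∘r: x↦r, Dx↦Dx/r' in L_f ⇒ L₀.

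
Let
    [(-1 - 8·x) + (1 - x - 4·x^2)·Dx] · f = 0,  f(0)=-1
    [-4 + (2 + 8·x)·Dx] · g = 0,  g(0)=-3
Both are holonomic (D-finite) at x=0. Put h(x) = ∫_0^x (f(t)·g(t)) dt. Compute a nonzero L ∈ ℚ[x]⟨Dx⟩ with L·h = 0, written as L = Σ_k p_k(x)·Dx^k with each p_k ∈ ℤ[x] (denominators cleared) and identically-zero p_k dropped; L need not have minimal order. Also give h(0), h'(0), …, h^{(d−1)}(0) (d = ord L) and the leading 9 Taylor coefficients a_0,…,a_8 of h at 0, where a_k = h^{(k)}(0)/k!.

f: a_k = -1, -1, -5, -9, -29, -65, -181, -441, -1165, …
g: a_k = -3, -6, 6, -12, 30, -84, 252, -792, 2574, …
Sym-product of L_f,L_g gives L₀ (≤ ord 1).
Integrate: L := L₀·Dx.
L = (3 + 10·x + 24·x^2)·Dx + (-1 - 3·x + 8·x^2 + 16·x^3)·Dx^2  (order 2).
h: a_k = 0, 3, 9/2, 5, 63/4, 93/5, 143/2, 549/7, 3057/8, …
ICs: h(0) = 0, h′(0) = 3.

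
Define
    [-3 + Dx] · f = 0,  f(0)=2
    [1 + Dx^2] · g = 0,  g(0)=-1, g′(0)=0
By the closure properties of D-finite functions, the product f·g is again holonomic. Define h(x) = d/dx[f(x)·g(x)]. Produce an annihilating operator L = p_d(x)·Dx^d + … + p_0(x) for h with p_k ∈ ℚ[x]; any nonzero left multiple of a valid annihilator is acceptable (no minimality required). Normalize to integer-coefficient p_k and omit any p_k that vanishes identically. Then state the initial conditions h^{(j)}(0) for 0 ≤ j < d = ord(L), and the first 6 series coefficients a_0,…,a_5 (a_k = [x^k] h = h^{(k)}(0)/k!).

f: a_k = 2, 6, 9, 9, 27/4, 81/20, …
g: a_k = -1, 0, 1/2, 0, -1/24, 0, …
L₀ := L_f ⊗_s L_g (sym. prod.), ord ≤ 2.
h=h₀': d/dx-closure on L₀ ⇒ L.
L = 10 - 6·Dx + Dx^2  (order 2).
h: a_k = -6, -16, -18, -28/3, 1, 88/15, …
ICs: h(0) = -6, h′(0) = -16.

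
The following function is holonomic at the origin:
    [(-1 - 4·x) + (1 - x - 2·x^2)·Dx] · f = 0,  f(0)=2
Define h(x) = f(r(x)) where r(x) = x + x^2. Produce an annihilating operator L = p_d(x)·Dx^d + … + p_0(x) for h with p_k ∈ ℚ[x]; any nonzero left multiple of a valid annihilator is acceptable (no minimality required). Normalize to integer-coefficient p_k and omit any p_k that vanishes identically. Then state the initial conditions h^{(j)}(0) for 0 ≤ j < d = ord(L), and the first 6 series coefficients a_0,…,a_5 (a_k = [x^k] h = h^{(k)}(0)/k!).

L = (1 + 6·x + 12·x^2 + 8·x^3) + (-1 + x + 3·x^2 + 4·x^3 + 2·x^4)·Dx  (order 1).
h: a_k = 2, 2, 8, 22, 58, 160, …
ICs: h(0) = 2.

f: a_k = 2, 2, 6, 10, 22, 42, …
f∘r: x↦r, Dx↦Dx/r' in L_f ⇒ L₀.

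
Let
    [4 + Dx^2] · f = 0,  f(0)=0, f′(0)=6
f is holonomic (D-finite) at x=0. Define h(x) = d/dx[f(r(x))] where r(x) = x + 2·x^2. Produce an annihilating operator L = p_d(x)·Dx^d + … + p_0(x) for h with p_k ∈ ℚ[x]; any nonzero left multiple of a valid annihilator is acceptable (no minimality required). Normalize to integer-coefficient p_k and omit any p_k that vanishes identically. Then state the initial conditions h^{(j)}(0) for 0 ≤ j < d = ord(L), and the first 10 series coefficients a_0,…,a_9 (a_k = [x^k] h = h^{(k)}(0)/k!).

L = (52 + 64·x + 384·x^2 + 1024·x^3 + 1024·x^4) + (-12 - 48·x)·Dx + (1 + 8·x + 16·x^2)·Dx^2  (order 2).
h: a_k = 6, 24, -12, -96, -236, -144, 3352/15, 7552/15, 54436/105, 304/7, …
ICs: h(0) = 6, h′(0) = 24.

f: a_k = 0, 6, 0, -4, 0, 4/5, 0, -8/105, 0, 4/945, …
Change of var in L_f (x↦r) gives L₀.
h₀' ⇒ L via d/dx closure of L₀.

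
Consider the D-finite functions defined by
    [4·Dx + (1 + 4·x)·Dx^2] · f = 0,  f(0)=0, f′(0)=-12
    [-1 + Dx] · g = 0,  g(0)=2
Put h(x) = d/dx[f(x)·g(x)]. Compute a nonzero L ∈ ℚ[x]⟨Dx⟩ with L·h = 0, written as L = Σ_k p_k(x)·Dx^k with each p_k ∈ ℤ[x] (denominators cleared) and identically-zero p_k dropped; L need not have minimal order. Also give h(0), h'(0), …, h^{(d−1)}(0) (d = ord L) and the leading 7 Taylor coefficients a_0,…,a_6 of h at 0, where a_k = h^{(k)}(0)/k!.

f: a_k = 0, -12, 24, -64, 192, -3072/5, 2048, …
g: a_k = 2, 2, 1, 1/3, 1/12, 1/60, 1/360, …
L₀ := L_f ⊗_s L_g (sym. prod.), ord ≤ 2.
h=h₀': d/dx-closure on L₀ ⇒ L.
L = (25 - 24·x + 16·x^2) + (-22 + 32·x - 32·x^2)·Dx + (-3 - 8·x + 16·x^2)·Dx^2  (order 2).
h: a_k = -24, 48, -276, 1104, -4509, 18238, -2205587/30, …
ICs: h(0) = -24, h′(0) = 48.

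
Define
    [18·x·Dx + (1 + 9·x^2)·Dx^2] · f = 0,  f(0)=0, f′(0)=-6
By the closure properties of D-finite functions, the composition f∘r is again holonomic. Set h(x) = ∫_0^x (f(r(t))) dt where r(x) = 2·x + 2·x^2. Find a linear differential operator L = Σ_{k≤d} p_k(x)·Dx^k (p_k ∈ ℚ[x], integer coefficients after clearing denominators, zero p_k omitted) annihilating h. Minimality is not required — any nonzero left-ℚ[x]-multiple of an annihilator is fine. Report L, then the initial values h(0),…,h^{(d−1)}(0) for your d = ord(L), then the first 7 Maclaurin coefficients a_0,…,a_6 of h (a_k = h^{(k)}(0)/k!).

L = (-2 + 72·x + 288·x^2 + 432·x^3 + 216·x^4)·Dx^2 + (1 + 2·x + 36·x^2 + 144·x^3 + 180·x^4 + 72·x^5)·Dx^3  (order 3).
h: a_k = 0, 0, -6, -4, 36, 432/5, -2232/5, …
ICs: h(0) = 0, h′(0) = 0, h′′(0) = -12.

f: a_k = 0, -6, 0, 18, 0, -486/5, 0, …
L₀ from L_f via x↦r, Dx↦r'^{-1}Dx.
Integrate: L := L₀·Dx.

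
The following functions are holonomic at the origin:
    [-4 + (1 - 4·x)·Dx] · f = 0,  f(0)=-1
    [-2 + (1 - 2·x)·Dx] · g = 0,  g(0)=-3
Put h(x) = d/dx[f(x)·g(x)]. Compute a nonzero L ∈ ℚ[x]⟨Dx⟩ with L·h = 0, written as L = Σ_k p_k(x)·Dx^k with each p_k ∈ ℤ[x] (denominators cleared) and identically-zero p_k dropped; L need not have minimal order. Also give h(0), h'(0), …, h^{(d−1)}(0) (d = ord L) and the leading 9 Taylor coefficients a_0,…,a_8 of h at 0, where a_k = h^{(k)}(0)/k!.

L = (28 - 144·x + 192·x^2) + (-3 + 26·x - 72·x^2 + 64·x^3)·Dx  (order 1).
h: a_k = 18, 168, 1080, 5952, 30240, 146304, 685440, 3139584, 14141952, …
ICs: h(0) = 18.

f: a_k = -1, -4, -16, -64, -256, -1024, -4096, -16384, -65536, …
g: a_k = -3, -6, -12, -24, -48, -96, -192, -384, -768, …
Product ⇒ symmetric product L₀, ord ≤ 1.
h=h₀': d/dx-closure on L₀ ⇒ L.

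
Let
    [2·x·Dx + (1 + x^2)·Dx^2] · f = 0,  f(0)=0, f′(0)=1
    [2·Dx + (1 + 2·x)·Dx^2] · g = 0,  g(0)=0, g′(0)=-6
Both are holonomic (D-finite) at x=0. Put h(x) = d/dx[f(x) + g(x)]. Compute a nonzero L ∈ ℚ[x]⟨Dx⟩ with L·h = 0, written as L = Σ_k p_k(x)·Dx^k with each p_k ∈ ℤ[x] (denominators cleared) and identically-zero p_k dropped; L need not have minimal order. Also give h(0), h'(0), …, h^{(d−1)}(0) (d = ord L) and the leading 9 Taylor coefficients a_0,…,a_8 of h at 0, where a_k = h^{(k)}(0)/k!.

L = (-2 - 12·x + 6·x^2 + 4·x^3) + (-5 - 4·x - 9·x^2 + 12·x^3 + 8·x^4)·Dx + (-1 - x + 2·x^2 + x^3 + 3·x^4 + 2·x^5)·Dx^2  (order 2).
h: a_k = -5, 12, -25, 48, -95, 192, -385, 768, -1535, …
ICs: h(0) = -5, h′(0) = 12.

f: a_k = 0, 1, 0, -1/3, 0, 1/5, 0, -1/7, 0, …
g: a_k = 0, -6, 6, -8, 12, -96/5, 32, -384/7, 96, …
h₀=f+g: left-lcm gives L₀, ord ≤ 4.
h₀' ⇒ L via d/dx closure of L₀.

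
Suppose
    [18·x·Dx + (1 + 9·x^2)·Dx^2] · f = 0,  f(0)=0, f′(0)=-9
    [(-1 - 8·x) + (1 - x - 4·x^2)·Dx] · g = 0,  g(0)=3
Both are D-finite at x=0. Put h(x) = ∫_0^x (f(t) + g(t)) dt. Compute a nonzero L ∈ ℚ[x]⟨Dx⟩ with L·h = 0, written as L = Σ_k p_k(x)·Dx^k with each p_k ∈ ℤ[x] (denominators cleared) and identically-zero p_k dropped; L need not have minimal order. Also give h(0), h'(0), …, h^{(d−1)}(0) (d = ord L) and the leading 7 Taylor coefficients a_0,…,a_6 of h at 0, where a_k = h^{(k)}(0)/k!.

f: a_k = 0, -9, 0, 27, 0, -729/5, 0, …
g: a_k = 3, 3, 15, 27, 87, 195, 543, …
h₀=f+g: left-lcm gives L₀, ord ≤ 3.
∫: right-multiply L₀ by Dx.
L = (90 - 360·x - 6462·x^2 - 14688·x^3 - 63936·x^4 - 31104·x^6)·Dx^2 + (-36 - 294·x - 324·x^2 - 3198·x^3 - 13680·x^4 - 46080·x^5 - 3888·x^6 - 31104·x^7)·Dx^3 + (5 + 16·x + 160·x^2 - 96·x^3 + 555·x^4 - 2304·x^5 - 4896·x^6 - 1296·x^7 - 5184·x^8)·Dx^4  (order 4).
h: a_k = 0, 3, -3, 5, 27/2, 87/5, 41/5, …
ICs: h(0) = 0, h′(0) = 3, h′′(0) = -6, h′′′(0) = 30.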